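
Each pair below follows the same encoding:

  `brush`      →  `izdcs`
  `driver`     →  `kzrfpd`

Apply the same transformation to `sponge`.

In brush: b→i is +7, r→z is +8, u→d is +9, s→c is +10 — the shift increases by 1 each position. Each letter shifts forward by (position + 7), i.e. 7, 8, 9, … — the shift grows by one for each successive letter.
On sponge: s+7=z, p+8=x, o+9=x, n+10=x, g+11=r, e+12=q.

zxxxrq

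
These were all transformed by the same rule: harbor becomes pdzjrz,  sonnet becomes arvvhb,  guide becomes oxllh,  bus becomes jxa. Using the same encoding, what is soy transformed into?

The shift depends on letter class: consonant h→p is +8, but vowel a→d is +3. The rule splits by letter class: vowels +3, consonants +8.
On soy: s(cons)+8=a, o(vowel)+3=r, y(cons)+8=g.

arg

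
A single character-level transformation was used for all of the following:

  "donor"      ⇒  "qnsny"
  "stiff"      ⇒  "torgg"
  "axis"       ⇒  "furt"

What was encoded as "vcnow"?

d(3)→q(16) and o(14)→n(13) fit y≡21x+5 (mod 26); the inverse of 21 mod 26 is 5. Each letter's alphabet position (a=0..z=25) is mapped through 21·x+5 mod 26 — an affine cipher.
Reversing it on vcnow: v(21)→5·(21−5)≡2=c; c(2)→5·(2−5)≡11=l; n(13)→5·(13−5)≡14=o; o(14)→5·(14−5)≡19=t; w(22)→5·(22−5)≡7=h (all mod 26).

cloth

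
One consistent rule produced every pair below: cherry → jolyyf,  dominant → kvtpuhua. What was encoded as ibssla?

Compare letters: c→j is +7, h→o is +7, e→l is +7 — a constant shift. Each letter is shifted forward by 7 in the alphabet (a Caesar shift of +7).
Undoing it on ibssla: i−7=b, b−7=u, s−7=l, s−7=l, l−7=e, a−7=t.

bullet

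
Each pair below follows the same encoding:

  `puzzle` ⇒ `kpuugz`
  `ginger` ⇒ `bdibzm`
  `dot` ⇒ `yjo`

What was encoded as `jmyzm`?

Compare letters: p→k is +21, u→p is +21, z→u is +21 — a constant shift. This is a Caesar cipher with shift 21.
Undoing it on jmyzm: j−21=o, m−21=r, y−21=d, z−21=e, m−21=r.

order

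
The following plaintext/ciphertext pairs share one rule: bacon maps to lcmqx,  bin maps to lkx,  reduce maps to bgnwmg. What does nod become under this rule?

xqn

The shift depends on letter class: consonant b→l is +10, but vowel a→c is +2. Vowels shift forward by 2 and consonants shift forward by 10.
For nod: n(cons)+10=x, o(vowel)+2=q, d(cons)+10=n.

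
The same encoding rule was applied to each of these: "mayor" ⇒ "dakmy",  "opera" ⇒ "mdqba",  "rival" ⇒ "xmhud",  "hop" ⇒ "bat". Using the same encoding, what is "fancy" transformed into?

The output letters match the input read backwards, each shifted +12: mayor reversed is royam. Two steps: reverse the string, then apply a Caesar shift of +12.
For fancy: reverse → ycnaf; then shift: y+12=k, c+12=o, n+12=z, a+12=m, f+12=r.

kozmr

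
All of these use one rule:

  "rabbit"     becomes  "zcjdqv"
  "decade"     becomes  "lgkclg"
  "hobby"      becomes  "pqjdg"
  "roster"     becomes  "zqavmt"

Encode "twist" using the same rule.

Shifts by position in rabbit: pos 0: r→z (+8), pos 1: a→c (+2), pos 2: b→j (+8), pos 3: b→d (+2) — repeating every 2. The shifts repeat in a cycle of length 2: positions 0,1,… shift by +8, +2, then the pattern repeats.
For twist: t+8=b, w+2=y, i+8=q, s+2=u, t+8=b.

byqub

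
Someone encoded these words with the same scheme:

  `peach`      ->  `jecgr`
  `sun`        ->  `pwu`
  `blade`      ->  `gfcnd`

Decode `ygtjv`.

threw

The output letters match the input read backwards, each shifted +2: peach reversed is hcaep. The word is reversed, then every letter is shifted forward by 2.
Reversing it on ygtjv: shift back: y−2=w, g−2=e, t−2=r, j−2=h, v−2=t → werht; then reverse → threw.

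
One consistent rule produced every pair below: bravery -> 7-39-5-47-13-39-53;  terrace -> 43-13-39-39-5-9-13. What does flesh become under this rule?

15-27-13-41-19

b(#2)→7 and r(#18)→39: differences scale by 2, so n = 2·pos + 3. Each letter becomes 2×(its alphabet position, a=1..z=26) + 3.
Applying it to flesh: f=6→15, l=12→27, e=5→13, s=19→41, h=8→19.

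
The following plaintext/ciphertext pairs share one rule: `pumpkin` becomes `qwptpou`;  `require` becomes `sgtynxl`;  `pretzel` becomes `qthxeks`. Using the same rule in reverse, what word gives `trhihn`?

In pumpkin: p→q is +1, u→w is +2, m→p is +3, p→t is +4 — the shift increases by 1 each position. The shift increases by 1 at each position, starting from +1: 1, 2, 3, ….
Reversing it on trhihn: t−1=s, r−2=p, h−3=e, i−4=e, h−5=c, n−6=h.

speech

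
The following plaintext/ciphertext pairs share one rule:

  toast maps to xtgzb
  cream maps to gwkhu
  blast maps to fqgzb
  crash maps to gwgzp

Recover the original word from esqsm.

ankle

In toast: t→x is +4, o→t is +5, a→g is +6, s→z is +7 — the shift increases by 1 each position. Each letter shifts forward by (position + 4), i.e. 4, 5, 6, … — the shift grows by one for each successive letter.
Decoding esqsm: e−4=a, s−5=n, q−6=k, s−7=l, m−8=e.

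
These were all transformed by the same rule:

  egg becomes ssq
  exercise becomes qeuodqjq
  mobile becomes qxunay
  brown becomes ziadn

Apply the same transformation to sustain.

zumfege

The output letters match the input read backwards, each shifted +12: egg reversed is gge. The word is reversed, then every letter is shifted forward by 12.
On sustain: reverse → niatsus; then shift: n+12=z, i+12=u, a+12=m, t+12=f, s+12=e, u+12=g, s+12=e.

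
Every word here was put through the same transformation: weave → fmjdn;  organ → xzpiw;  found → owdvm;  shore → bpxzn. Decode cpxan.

those

A repeating key of period 2 is used — shifts +9, +8 over and over.
Undoing it on cpxan: c−9=t, p−8=h, x−9=o, a−8=s, n−9=e.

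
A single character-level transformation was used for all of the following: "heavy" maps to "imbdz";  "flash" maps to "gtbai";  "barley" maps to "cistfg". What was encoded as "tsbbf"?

Shifts by position in heavy: pos 0: h→i (+1), pos 1: e→m (+8), pos 2: a→b (+1), pos 3: v→d (+8) — repeating every 2. The shifts repeat in a cycle of length 2: positions 0,1,… shift by +1, +8, then the pattern repeats.
Decoding tsbbf: t−1=s, s−8=k, b−1=a, b−8=t, f−1=e.

skate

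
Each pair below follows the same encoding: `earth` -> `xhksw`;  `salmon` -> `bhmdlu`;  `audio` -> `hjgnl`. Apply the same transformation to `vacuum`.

ahpjjd

e(4)→x(23) and a(0)→h(7) fit y≡17x+7 (mod 26); the inverse of 17 mod 26 is 23. Treating letters as 0–25, the rule is x ↦ 17x + 7 (mod 26).
For vacuum: v(21)→17·21+7≡0=a; a(0)→17·0+7≡7=h; c(2)→17·2+7≡15=p; u(20)→17·20+7≡9=j; u(20)→17·20+7≡9=j; m(12)→17·12+7≡3=d (all mod 26).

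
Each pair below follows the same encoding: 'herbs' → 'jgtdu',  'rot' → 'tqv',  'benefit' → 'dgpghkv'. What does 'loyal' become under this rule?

Compare letters: h→j is +2, e→g is +2, r→t is +2 — a constant shift. Each letter is shifted forward by 2 in the alphabet (a Caesar shift of +2).
On loyal: l+2=n, o+2=q, y+2=a, a+2=c, l+2=n.

nqacn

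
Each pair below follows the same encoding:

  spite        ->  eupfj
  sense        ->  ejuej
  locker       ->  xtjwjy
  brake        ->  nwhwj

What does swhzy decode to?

Shifts by position in spite: pos 0: s→e (+12), pos 1: p→u (+5), pos 2: i→p (+7), pos 3: t→f (+12), pos 4: e→j (+5) — repeating every 3. It's a Vigenère-style cipher with numeric key [12,5,7]: position i shifts by key[i mod 3].
Undoing it on swhzy: s−12=g, w−5=r, h−7=a, z−12=n, y−5=t.

grant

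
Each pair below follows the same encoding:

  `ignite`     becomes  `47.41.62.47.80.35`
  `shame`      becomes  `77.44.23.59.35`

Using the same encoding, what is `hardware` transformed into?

44.23.74.32.89.23.74.35

i(#9)→47 and g(#7)→41: differences scale by 3, so n = 3·pos + 20. Each letter becomes 3×(its alphabet position, a=1..z=26) + 20.
On hardware: h=8→44, a=1→23, r=18→74, d=4→32, w=23→89, a=1→23, r=18→74, e=5→35.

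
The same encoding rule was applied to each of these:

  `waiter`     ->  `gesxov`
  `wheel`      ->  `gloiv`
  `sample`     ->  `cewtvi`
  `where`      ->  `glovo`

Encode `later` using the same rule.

vedib

It's a Vigenère-style cipher with numeric key [10,4]: position i shifts by key[i mod 2].
On later: l+10=v, a+4=e, t+10=d, e+4=i, r+10=b.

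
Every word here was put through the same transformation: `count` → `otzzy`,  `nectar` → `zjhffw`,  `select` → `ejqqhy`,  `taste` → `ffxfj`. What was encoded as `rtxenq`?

fossil

A repeating key of period 3 is used — shifts +12, +5, +5 over and over.
Reversing it on rtxenq: r−12=f, t−5=o, x−5=s, e−12=s, n−5=i, q−5=l.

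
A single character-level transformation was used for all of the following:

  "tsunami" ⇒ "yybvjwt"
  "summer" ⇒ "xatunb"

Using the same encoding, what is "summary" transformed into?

xatujbj

In tsunami: t→y is +5, s→y is +6, u→b is +7, n→v is +8 — the shift increases by 1 each position. The shift increases by 1 at each position, starting from +5: 5, 6, 7, ….
For summary: s+5=x, u+6=a, m+7=t, m+8=u, a+9=j, r+10=b, y+11=j.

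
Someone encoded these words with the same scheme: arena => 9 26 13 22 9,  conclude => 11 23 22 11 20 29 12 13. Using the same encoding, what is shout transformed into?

27 16 23 29 28

a is letter #1 and maps to 9: an offset of 8. Letters become their 1-based position plus 8 (so a→9, b→10, …).
For shout: s=19→27, h=8→16, o=15→23, u=21→29, t=20→28.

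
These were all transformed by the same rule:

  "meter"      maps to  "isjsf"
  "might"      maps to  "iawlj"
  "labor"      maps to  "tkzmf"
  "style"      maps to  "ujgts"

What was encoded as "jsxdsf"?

m(12)→i(8) and e(4)→s(18) fit y≡15x+10 (mod 26); the inverse of 15 mod 26 is 7. Treating letters as 0–25, the rule is x ↦ 15x + 10 (mod 26).
Reversing it on jsxdsf: j(9)→7·(9−10)≡19=t; s(18)→7·(18−10)≡4=e; x(23)→7·(23−10)≡13=n; d(3)→7·(3−10)≡3=d; s(18)→7·(18−10)≡4=e; f(5)→7·(5−10)≡17=r (all mod 26).

tender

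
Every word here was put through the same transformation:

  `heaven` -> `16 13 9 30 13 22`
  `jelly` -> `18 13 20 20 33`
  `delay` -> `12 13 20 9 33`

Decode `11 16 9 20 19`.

h is letter #8 and maps to 16: an offset of 8. Letters become their 1-based position plus 8 (so a→9, b→10, …).
Decoding 11 16 9 20 19: 11→(11−8)÷1=3=c, 16→(16−8)÷1=8=h, 9→(9−8)÷1=1=a, 20→(20−8)÷1=12=l, 19→(19−8)÷1=11=k.

chalk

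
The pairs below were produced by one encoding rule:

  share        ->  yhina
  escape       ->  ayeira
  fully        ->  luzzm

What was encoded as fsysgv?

s(18)→y(24) and h(7)→h(7) fit y≡11x+8 (mod 26); the inverse of 11 mod 26 is 19. This is an affine cipher: with a=0,…,z=25, each position x becomes (11x+8) mod 26.
Reversing it on fsysgv: f(5)→19·(5−8)≡21=v; s(18)→19·(18−8)≡8=i; y(24)→19·(24−8)≡18=s; s(18)→19·(18−8)≡8=i; g(6)→19·(6−8)≡14=o; v(21)→19·(21−8)≡13=n (all mod 26).

vision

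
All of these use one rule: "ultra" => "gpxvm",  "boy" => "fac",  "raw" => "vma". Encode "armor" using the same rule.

mvqav

The shift depends on letter class: consonant l→p is +4, but vowel u→g is +12. Vowels shift forward by 12 and consonants shift forward by 4.
For armor: a(vowel)+12=m, r(cons)+4=v, m(cons)+4=q, o(vowel)+12=a, r(cons)+4=v.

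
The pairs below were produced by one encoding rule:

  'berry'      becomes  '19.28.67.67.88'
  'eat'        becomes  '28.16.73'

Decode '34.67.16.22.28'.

b(#2)→19 and e(#5)→28: differences scale by 3, so n = 3·pos + 13. With a=1..z=26, the number is 3·pos + 13.
Reversing it on 34.67.16.22.28: 34→(34−13)÷3=7=g, 67→(67−13)÷3=18=r, 16→(16−13)÷3=1=a, 22→(22−13)÷3=3=c, 28→(28−13)÷3=5=e.

grace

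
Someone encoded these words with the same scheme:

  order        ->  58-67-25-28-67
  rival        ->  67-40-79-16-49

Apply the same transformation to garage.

Each letter becomes 3×(its alphabet position, a=1..z=26) + 13.
On garage: g=7→34, a=1→16, r=18→67, a=1→16, g=7→34, e=5→28.

34-16-67-16-34-28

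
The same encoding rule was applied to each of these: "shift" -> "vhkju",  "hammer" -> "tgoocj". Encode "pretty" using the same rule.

Two steps: reverse the string, then apply a Caesar shift of +2.
On pretty: reverse → ytterp; then shift: y+2=a, t+2=v, t+2=v, e+2=g, r+2=t, p+2=r.

avvgtr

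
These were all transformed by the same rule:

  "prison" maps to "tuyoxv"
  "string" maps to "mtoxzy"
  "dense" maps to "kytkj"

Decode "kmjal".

Two steps: reverse the string, then apply a Caesar shift of +6.
Undoing it on kmjal: shift back: k−6=e, m−6=g, j−6=d, a−6=u, l−6=f → egduf; then reverse → fudge.

fudge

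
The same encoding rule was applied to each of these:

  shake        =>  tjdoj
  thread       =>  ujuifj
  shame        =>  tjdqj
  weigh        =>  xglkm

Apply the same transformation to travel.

The shift increases by 1 at each position, starting from +1: 1, 2, 3, ….
Applying it to travel: t+1=u, r+2=t, a+3=d, v+4=z, e+5=j, l+6=r.

utdzjr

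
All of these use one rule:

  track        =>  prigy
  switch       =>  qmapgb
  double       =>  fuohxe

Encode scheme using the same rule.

qgbewe

t(19)→p(15) and r(17)→r(17) fit y≡25x+8 (mod 26); the inverse of 25 mod 26 is 25. Treating letters as 0–25, the rule is x ↦ 25x + 8 (mod 26).
For scheme: s(18)→25·18+8≡16=q; c(2)→25·2+8≡6=g; h(7)→25·7+8≡1=b; e(4)→25·4+8≡4=e; m(12)→25·12+8≡22=w; e(4)→25·4+8≡4=e (all mod 26).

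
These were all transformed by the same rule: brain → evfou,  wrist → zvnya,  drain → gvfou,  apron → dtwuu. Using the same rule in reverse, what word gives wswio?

In brain: b→e is +3, r→v is +4, a→f is +5, i→o is +6 — the shift increases by 1 each position. Letter i (0-indexed) is shifted by i+3, so successive shifts are 3, 4, 5, ….
Decoding wswio: w−3=t, s−4=o, w−5=r, i−6=c, o−7=h.

torch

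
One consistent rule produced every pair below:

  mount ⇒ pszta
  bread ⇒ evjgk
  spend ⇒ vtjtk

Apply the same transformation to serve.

Letter i (0-indexed) is shifted by i+3, so successive shifts are 3, 4, 5, ….
For serve: s+3=v, e+4=i, r+5=w, v+6=b, e+7=l.

viwbl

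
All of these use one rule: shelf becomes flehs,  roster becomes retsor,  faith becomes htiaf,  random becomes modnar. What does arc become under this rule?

The output letters match the input read backwards: shelf reversed is flehs. It's just the letters in reverse order.
For arc: reverse → cra.

cra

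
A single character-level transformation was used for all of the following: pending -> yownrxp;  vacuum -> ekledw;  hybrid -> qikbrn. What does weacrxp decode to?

Shifts by position in pending: pos 0: p→y (+9), pos 1: e→o (+10), pos 2: n→w (+9), pos 3: d→n (+10) — repeating every 2. The shifts repeat in a cycle of length 2: positions 0,1,… shift by +9, +10, then the pattern repeats.
Reversing it on weacrxp: w−9=n, e−10=u, a−9=r, c−10=s, r−9=i, x−10=n, p−9=g.

nursing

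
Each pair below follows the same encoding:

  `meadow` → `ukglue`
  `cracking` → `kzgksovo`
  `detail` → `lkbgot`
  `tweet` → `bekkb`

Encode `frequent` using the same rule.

Vowels shift forward by 6 and consonants shift forward by 8.
For frequent: f(cons)+8=n, r(cons)+8=z, e(vowel)+6=k, q(cons)+8=y, u(vowel)+6=a, e(vowel)+6=k, n(cons)+8=v, t(cons)+8=b.

nzkyakvb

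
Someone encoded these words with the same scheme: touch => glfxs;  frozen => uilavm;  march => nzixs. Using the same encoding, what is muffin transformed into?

Each pair mirrors across the alphabet (t↔g, o↔l, u↔f): positions sum to 25. Letters are reflected about the middle of the alphabet (position → 25−position): Atbash.
On muffin: m↔n, u↔f, f↔u, f↔u, i↔r, n↔m.

nfuurm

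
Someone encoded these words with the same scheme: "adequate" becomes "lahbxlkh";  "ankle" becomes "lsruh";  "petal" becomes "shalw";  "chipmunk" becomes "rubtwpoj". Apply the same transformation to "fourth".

The output letters match the input read backwards, each shifted +7: adequate reversed is etauqeda. The word is reversed, then every letter is shifted forward by 7.
On fourth: reverse → htruof; then shift: h+7=o, t+7=a, r+7=y, u+7=b, o+7=v, f+7=m.

oaybvm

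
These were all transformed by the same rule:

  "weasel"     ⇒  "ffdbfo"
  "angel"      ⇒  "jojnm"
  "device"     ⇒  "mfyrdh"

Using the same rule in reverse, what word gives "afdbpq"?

reason

A repeating key of period 3 is used — shifts +9, +1, +3 over and over.
Decoding afdbpq: a−9=r, f−1=e, d−3=a, b−9=s, p−1=o, q−3=n.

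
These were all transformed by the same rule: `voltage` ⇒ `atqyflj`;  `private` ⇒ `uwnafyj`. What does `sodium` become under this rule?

Compare letters: v→a is +5, o→t is +5, l→q is +5 — a constant shift. This is a Caesar cipher with shift 5.
For sodium: s+5=x, o+5=t, d+5=i, i+5=n, u+5=z, m+5=r.

xtinzr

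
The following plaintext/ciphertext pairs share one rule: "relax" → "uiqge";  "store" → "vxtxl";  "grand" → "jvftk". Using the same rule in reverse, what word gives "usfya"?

roast

In relax: r→u is +3, e→i is +4, l→q is +5, a→g is +6 — the shift increases by 1 each position. The shift increases by 1 at each position, starting from +3: 3, 4, 5, ….
Undoing it on usfya: u−3=r, s−4=o, f−5=a, y−6=s, a−7=t.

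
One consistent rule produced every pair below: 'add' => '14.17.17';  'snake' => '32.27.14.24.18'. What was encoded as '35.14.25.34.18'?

a is letter #1 and maps to 14: an offset of 13. The number is (letter's place in the alphabet, a=1) + 13.
Undoing it on 35.14.25.34.18: 35→(35−13)÷1=22=v, 14→(14−13)÷1=1=a, 25→(25−13)÷1=12=l, 34→(34−13)÷1=21=u, 18→(18−13)÷1=5=e.

value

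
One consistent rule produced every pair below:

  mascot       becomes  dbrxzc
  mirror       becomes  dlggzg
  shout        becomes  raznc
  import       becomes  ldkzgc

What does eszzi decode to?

flood

Treating letters as 0–25, the rule is x ↦ 11x + 1 (mod 26).
Decoding eszzi: e(4)→19·(4−1)≡5=f; s(18)→19·(18−1)≡11=l; z(25)→19·(25−1)≡14=o; z(25)→19·(25−1)≡14=o; i(8)→19·(8−1)≡3=d (all mod 26).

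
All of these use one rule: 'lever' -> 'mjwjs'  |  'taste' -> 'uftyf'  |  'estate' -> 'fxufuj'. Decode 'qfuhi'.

patch

Shifts by position in lever: pos 0: l→m (+1), pos 1: e→j (+5), pos 2: v→w (+1), pos 3: e→j (+5) — repeating every 2. It's a Vigenère-style cipher with numeric key [1,5]: position i shifts by key[i mod 2].
Reversing it on qfuhi: q−1=p, f−5=a, u−1=t, h−5=c, i−1=h.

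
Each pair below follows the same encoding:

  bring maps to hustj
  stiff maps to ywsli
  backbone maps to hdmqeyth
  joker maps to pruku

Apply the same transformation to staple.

A repeating key of period 3 is used — shifts +6, +3, +10 over and over.
Applying it to staple: s+6=y, t+3=w, a+10=k, p+6=v, l+3=o, e+10=o.

ywkvoo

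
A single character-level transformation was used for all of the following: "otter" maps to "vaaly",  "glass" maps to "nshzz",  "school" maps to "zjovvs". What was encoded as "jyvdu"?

This is a Caesar cipher with shift 7.
Undoing it on jyvdu: j−7=c, y−7=r, v−7=o, d−7=w, u−7=n.

crown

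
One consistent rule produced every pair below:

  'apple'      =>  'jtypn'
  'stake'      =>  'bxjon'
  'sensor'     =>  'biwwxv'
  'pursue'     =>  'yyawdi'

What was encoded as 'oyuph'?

fully

Shifts by position in apple: pos 0: a→j (+9), pos 1: p→t (+4), pos 2: p→y (+9), pos 3: l→p (+4) — repeating every 2. A repeating key of period 2 is used — shifts +9, +4 over and over.
Reversing it on oyuph: o−9=f, y−4=u, u−9=l, p−4=l, h−9=y.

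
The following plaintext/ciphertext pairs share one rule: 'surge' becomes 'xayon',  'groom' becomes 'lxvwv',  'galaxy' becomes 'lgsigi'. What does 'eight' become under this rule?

jonpc

In surge: s→x is +5, u→a is +6, r→y is +7, g→o is +8 — the shift increases by 1 each position. The shift increases by 1 at each position, starting from +5: 5, 6, 7, ….
For eight: e+5=j, i+6=o, g+7=n, h+8=p, t+9=c.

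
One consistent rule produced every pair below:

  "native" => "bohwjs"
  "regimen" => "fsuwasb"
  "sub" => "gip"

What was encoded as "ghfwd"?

strip

It's a constant shift of +14 (ROT14).
Decoding ghfwd: g−14=s, h−14=t, f−14=r, w−14=i, d−14=p.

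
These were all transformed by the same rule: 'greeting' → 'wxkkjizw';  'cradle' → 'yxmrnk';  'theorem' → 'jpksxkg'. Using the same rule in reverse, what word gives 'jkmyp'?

teach

g(6)→w(22) and r(17)→x(23) fit y≡19x+12 (mod 26); the inverse of 19 mod 26 is 11. Treating letters as 0–25, the rule is x ↦ 19x + 12 (mod 26).
Decoding jkmyp: j(9)→11·(9−12)≡19=t; k(10)→11·(10−12)≡4=e; m(12)→11·(12−12)≡0=a; y(24)→11·(24−12)≡2=c; p(15)→11·(15−12)≡7=h (all mod 26).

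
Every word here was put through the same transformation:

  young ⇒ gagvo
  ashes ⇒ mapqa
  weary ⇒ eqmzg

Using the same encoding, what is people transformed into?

The shift depends on letter class: consonant y→g is +8, but vowel o→a is +12. The rule splits by letter class: vowels +12, consonants +8.
Applying it to people: p(cons)+8=x, e(vowel)+12=q, o(vowel)+12=a, p(cons)+8=x, l(cons)+8=t, e(vowel)+12=q.

xqaxtq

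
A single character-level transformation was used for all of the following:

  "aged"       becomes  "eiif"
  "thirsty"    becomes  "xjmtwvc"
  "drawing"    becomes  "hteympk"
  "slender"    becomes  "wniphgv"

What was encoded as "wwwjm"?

sushi

Shifts by position in aged: pos 0: a→e (+4), pos 1: g→i (+2), pos 2: e→i (+4), pos 3: d→f (+2) — repeating every 2. A repeating key of period 2 is used — shifts +4, +2 over and over.
Decoding wwwjm: w−4=s, w−2=u, w−4=s, j−2=h, m−4=i.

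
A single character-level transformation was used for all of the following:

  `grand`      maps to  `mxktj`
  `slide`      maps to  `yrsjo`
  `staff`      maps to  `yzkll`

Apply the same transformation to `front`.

The rule splits by letter class: vowels +10, consonants +6.
On front: f(cons)+6=l, r(cons)+6=x, o(vowel)+10=y, n(cons)+6=t, t(cons)+6=z.

lxytz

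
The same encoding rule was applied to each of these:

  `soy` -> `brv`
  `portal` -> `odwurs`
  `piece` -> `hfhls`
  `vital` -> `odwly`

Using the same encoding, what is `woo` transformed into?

rrz

The output letters match the input read backwards, each shifted +3: soy reversed is yos. Read the word backwards and shift each letter +3.
For woo: reverse → oow; then shift: o+3=r, o+3=r, w+3=z.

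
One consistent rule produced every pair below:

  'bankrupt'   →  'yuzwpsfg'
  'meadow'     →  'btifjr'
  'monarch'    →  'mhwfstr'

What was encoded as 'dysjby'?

The output letters match the input read backwards, each shifted +5: bankrupt reversed is tpurknab. Read the word backwards and shift each letter +5.
Undoing it on dysjby: shift back: d−5=y, y−5=t, s−5=n, j−5=e, b−5=w, y−5=t → ytnewt; then reverse → twenty.

twenty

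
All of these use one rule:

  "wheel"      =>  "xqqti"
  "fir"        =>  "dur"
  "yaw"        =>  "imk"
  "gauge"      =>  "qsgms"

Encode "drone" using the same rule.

The output letters match the input read backwards, each shifted +12: wheel reversed is leehw. Two steps: reverse the string, then apply a Caesar shift of +12.
Applying it to drone: reverse → enord; then shift: e+12=q, n+12=z, o+12=a, r+12=d, d+12=p.

qzadp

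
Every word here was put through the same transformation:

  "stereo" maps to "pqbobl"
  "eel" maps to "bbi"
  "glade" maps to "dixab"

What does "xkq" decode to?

ant

It's a constant shift of +23 (ROT23).
Decoding xkq: x−23=a, k−23=n, q−23=t.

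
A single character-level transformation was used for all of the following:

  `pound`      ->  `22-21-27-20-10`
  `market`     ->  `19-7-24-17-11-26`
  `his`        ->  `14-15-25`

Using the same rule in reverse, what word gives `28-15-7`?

via

Letters become their 1-based position plus 6 (so a→7, b→8, …).
Undoing it on 28-15-7: 28→(28−6)÷1=22=v, 15→(15−6)÷1=9=i, 7→(7−6)÷1=1=a.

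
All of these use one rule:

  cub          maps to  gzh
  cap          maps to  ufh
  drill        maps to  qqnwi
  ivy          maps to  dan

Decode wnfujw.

The output letters match the input read backwards, each shifted +5: cub reversed is buc. Two steps: reverse the string, then apply a Caesar shift of +5.
Decoding wnfujw: shift back: w−5=r, n−5=i, f−5=a, u−5=p, j−5=e, w−5=r → riaper; then reverse → repair.

repair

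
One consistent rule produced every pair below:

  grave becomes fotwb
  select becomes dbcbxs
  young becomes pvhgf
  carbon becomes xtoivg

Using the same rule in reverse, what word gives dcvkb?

g(6)→f(5) and r(17)→o(14) fit y≡15x+19 (mod 26); the inverse of 15 mod 26 is 7. This is an affine cipher: with a=0,…,z=25, each position x becomes (15x+19) mod 26.
Reversing it on dcvkb: d(3)→7·(3−19)≡18=s; c(2)→7·(2−19)≡11=l; v(21)→7·(21−19)≡14=o; k(10)→7·(10−19)≡15=p; b(1)→7·(1−19)≡4=e (all mod 26).

slope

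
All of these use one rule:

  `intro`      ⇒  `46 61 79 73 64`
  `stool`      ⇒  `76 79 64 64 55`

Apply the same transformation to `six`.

i(#9)→46 and n(#14)→61: differences scale by 3, so n = 3·pos + 19. The formula is n = 3×(alphabet index, a=1) + 19.
For six: s=19→76, i=9→46, x=24→91.

76 46 91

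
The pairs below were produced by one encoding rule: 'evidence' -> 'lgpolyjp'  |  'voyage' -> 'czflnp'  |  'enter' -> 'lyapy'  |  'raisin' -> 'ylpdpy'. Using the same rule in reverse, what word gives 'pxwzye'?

import

Shifts by position in evidence: pos 0: e→l (+7), pos 1: v→g (+11), pos 2: i→p (+7), pos 3: d→o (+11) — repeating every 2. The shifts repeat in a cycle of length 2: positions 0,1,… shift by +7, +11, then the pattern repeats.
Decoding pxwzye: p−7=i, x−11=m, w−7=p, z−11=o, y−7=r, e−11=t.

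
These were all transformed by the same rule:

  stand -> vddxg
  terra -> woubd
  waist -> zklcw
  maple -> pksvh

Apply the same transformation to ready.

A repeating key of period 2 is used — shifts +3, +10 over and over.
Applying it to ready: r+3=u, e+10=o, a+3=d, d+10=n, y+3=b.

uodnb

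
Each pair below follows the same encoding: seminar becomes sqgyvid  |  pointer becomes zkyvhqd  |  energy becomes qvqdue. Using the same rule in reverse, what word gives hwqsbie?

tuesday

Each letter's alphabet position (a=0..z=25) is mapped through 15·x+8 mod 26 — an affine cipher.
Decoding hwqsbie: h(7)→7·(7−8)≡19=t; w(22)→7·(22−8)≡20=u; q(16)→7·(16−8)≡4=e; s(18)→7·(18−8)≡18=s; b(1)→7·(1−8)≡3=d; i(8)→7·(8−8)≡0=a; e(4)→7·(4−8)≡24=y (all mod 26).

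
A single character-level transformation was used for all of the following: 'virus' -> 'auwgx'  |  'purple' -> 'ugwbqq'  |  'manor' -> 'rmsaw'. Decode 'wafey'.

roast

Shifts by position in virus: pos 0: v→a (+5), pos 1: i→u (+12), pos 2: r→w (+5), pos 3: u→g (+12) — repeating every 2. It's a Vigenère-style cipher with numeric key [5,12]: position i shifts by key[i mod 2].
Decoding wafey: w−5=r, a−12=o, f−5=a, e−12=s, y−5=t.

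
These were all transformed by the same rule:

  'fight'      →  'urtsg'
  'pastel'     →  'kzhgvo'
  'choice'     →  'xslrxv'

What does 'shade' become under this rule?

hszwv

Each pair mirrors across the alphabet (f↔u, i↔r, g↔t): positions sum to 25. Letters are reflected about the middle of the alphabet (position → 25−position): Atbash.
On shade: s↔h, h↔s, a↔z, d↔w, e↔v.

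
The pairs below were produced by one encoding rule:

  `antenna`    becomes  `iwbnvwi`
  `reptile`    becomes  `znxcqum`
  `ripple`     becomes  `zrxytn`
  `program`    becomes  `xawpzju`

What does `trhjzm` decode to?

lizard

Shifts by position in antenna: pos 0: a→i (+8), pos 1: n→w (+9), pos 2: t→b (+8), pos 3: e→n (+9) — repeating every 2. A repeating key of period 2 is used — shifts +8, +9 over and over.
Undoing it on trhjzm: t−8=l, r−9=i, h−8=z, j−9=a, z−8=r, m−9=d.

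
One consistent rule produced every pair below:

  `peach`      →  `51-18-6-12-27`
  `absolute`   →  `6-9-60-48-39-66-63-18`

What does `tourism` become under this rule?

63-48-66-57-30-60-42

p(#16)→51 and e(#5)→18: differences scale by 3, so n = 3·pos + 3. Each letter becomes 3×(its alphabet position, a=1..z=26) + 3.
Applying it to tourism: t=20→63, o=15→48, u=21→66, r=18→57, i=9→30, s=19→60, m=13→42.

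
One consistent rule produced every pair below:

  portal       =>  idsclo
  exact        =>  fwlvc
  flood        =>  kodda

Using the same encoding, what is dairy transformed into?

p(15)→i(8) and o(14)→d(3) fit y≡5x+11 (mod 26); the inverse of 5 mod 26 is 21. Each letter's alphabet position (a=0..z=25) is mapped through 5·x+11 mod 26 — an affine cipher.
Applying it to dairy: d(3)→5·3+11≡0=a; a(0)→5·0+11≡11=l; i(8)→5·8+11≡25=z; r(17)→5·17+11≡18=s; y(24)→5·24+11≡1=b (all mod 26).

alzsb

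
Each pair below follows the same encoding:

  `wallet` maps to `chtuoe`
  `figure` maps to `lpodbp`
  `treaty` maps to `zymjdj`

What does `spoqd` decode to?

might

In wallet: w→c is +6, a→h is +7, l→t is +8, l→u is +9 — the shift increases by 1 each position. The shift increases by 1 at each position, starting from +6: 6, 7, 8, ….
Reversing it on spoqd: s−6=m, p−7=i, o−8=g, q−9=h, d−10=t.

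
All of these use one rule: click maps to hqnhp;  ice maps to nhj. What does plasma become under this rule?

uqfxrf

Each letter is shifted forward by 5 in the alphabet (a Caesar shift of +5).
Applying it to plasma: p+5=u, l+5=q, a+5=f, s+5=x, m+5=r, a+5=f.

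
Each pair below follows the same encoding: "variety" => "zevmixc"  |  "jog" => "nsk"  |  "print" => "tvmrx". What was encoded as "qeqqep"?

Compare letters: v→z is +4, a→e is +4, r→v is +4 — a constant shift. This is a Caesar cipher with shift 4.
Reversing it on qeqqep: q−4=m, e−4=a, q−4=m, q−4=m, e−4=a, p−4=l.

mammal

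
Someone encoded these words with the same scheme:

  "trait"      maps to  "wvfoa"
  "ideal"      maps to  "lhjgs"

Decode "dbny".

The shift increases by 1 at each position, starting from +3: 3, 4, 5, ….
Reversing it on dbny: d−3=a, b−4=x, n−5=i, y−6=s.

axis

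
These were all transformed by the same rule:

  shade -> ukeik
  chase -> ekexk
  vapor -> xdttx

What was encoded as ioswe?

glory

In shade: s→u is +2, h→k is +3, a→e is +4, d→i is +5 — the shift increases by 1 each position. Each letter shifts forward by (position + 2), i.e. 2, 3, 4, … — the shift grows by one for each successive letter.
Undoing it on ioswe: i−2=g, o−3=l, s−4=o, w−5=r, e−6=y.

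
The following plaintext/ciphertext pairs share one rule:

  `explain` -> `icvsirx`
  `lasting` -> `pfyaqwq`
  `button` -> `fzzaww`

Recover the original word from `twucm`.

In explain: e→i is +4, x→c is +5, p→v is +6, l→s is +7 — the shift increases by 1 each position. The shift increases by 1 at each position, starting from +4: 4, 5, 6, ….
Reversing it on twucm: t−4=p, w−5=r, u−6=o, c−7=v, m−8=e.

prove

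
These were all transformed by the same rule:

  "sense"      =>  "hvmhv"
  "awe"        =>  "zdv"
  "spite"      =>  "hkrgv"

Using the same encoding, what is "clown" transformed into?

Each pair mirrors across the alphabet (s↔h, e↔v, n↔m): positions sum to 25. This is the alphabet-reversal cipher (Atbash): a becomes z, b becomes y, etc.
For clown: c↔x, l↔o, o↔l, w↔d, n↔m.

xoldm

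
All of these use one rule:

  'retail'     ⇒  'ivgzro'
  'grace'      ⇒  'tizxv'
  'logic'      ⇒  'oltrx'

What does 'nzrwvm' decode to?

maiden

Each pair mirrors across the alphabet (r↔i, e↔v, t↔g): positions sum to 25. This is the alphabet-reversal cipher (Atbash): a becomes z, b becomes y, etc.
Undoing it on nzrwvm: n↔m, z↔a, r↔i, w↔d, v↔e, m↔n.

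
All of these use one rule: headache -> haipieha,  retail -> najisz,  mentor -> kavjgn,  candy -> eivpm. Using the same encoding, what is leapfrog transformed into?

h(7)→h(7) and e(4)→a(0) fit y≡11x+8 (mod 26); the inverse of 11 mod 26 is 19. This is an affine cipher: with a=0,…,z=25, each position x becomes (11x+8) mod 26.
On leapfrog: l(11)→11·11+8≡25=z; e(4)→11·4+8≡0=a; a(0)→11·0+8≡8=i; p(15)→11·15+8≡17=r; f(5)→11·5+8≡11=l; r(17)→11·17+8≡13=n; o(14)→11·14+8≡6=g; g(6)→11·6+8≡22=w (all mod 26).

zairlngw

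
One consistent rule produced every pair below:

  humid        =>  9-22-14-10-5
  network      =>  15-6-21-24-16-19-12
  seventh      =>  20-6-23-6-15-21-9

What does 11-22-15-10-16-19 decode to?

junior

h is letter #8 and maps to 9: an offset of 1. The number is (letter's place in the alphabet, a=1) + 1.
Decoding 11-22-15-10-16-19: 11→(11−1)÷1=10=j, 22→(22−1)÷1=21=u, 15→(15−1)÷1=14=n, 10→(10−1)÷1=9=i, 16→(16−1)÷1=15=o, 19→(19−1)÷1=18=r.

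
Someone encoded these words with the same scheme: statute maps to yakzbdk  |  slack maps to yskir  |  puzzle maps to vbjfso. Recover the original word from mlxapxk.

genuine

It's a Vigenère-style cipher with numeric key [6,7,10]: position i shifts by key[i mod 3].
Decoding mlxapxk: m−6=g, l−7=e, x−10=n, a−6=u, p−7=i, x−10=n, k−6=e.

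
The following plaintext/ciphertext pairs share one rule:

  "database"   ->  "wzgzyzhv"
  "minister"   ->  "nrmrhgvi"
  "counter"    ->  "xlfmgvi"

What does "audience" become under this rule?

Each pair mirrors across the alphabet (d↔w, a↔z, t↔g): positions sum to 25. This is the alphabet-reversal cipher (Atbash): a becomes z, b becomes y, etc.
On audience: a↔z, u↔f, d↔w, i↔r, e↔v, n↔m, c↔x, e↔v.

zfwrvmxv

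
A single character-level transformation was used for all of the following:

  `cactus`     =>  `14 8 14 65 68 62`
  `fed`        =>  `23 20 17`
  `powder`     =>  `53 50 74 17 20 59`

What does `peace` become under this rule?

c(#3)→14 and a(#1)→8: differences scale by 3, so n = 3·pos + 5. Each letter becomes 3×(its alphabet position, a=1..z=26) + 5.
On peace: p=16→53, e=5→20, a=1→8, c=3→14, e=5→20.

53 20 8 14 20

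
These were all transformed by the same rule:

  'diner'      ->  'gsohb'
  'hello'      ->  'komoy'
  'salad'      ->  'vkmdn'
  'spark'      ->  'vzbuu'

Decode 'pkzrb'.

mayor

A repeating key of period 3 is used — shifts +3, +10, +1 over and over.
Decoding pkzrb: p−3=m, k−10=a, z−1=y, r−3=o, b−10=r.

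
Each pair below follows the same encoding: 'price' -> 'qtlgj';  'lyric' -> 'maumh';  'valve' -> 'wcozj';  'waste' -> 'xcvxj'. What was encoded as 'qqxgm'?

In price: p→q is +1, r→t is +2, i→l is +3, c→g is +4 — the shift increases by 1 each position. Each letter shifts forward by (position + 1), i.e. 1, 2, 3, … — the shift grows by one for each successive letter.
Decoding qqxgm: q−1=p, q−2=o, x−3=u, g−4=c, m−5=h.

pouch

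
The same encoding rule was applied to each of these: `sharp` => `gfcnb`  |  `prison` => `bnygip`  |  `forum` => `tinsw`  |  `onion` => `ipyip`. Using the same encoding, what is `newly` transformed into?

paedq

s(18)→g(6) and h(7)→f(5) fit y≡19x+2 (mod 26); the inverse of 19 mod 26 is 11. Treating letters as 0–25, the rule is x ↦ 19x + 2 (mod 26).
On newly: n(13)→19·13+2≡15=p; e(4)→19·4+2≡0=a; w(22)→19·22+2≡4=e; l(11)→19·11+2≡3=d; y(24)→19·24+2≡16=q (all mod 26).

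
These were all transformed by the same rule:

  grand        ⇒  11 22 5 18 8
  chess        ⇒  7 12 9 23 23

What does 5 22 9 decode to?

Letters become their 1-based position plus 4 (so a→5, b→6, …).
Decoding 5 22 9: 5→(5−4)÷1=1=a, 22→(22−4)÷1=18=r, 9→(9−4)÷1=5=e.

are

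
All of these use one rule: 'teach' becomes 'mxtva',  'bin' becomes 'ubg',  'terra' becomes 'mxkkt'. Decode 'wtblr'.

daisy

Compare letters: t→m is +19, e→x is +19, a→t is +19 — a constant shift. It's a constant shift of +19 (ROT19).
Reversing it on wtblr: w−19=d, t−19=a, b−19=i, l−19=s, r−19=y.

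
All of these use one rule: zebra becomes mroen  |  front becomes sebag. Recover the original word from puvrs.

chief

Compare letters: z→m is +13, e→r is +13, b→o is +13 — a constant shift. Each letter is shifted forward by 13 in the alphabet (a Caesar shift of +13).
Decoding puvrs: p−13=c, u−13=h, v−13=i, r−13=e, s−13=f.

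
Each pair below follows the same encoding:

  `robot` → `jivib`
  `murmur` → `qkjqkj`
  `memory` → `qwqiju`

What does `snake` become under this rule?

r(17)→j(9) and o(14)→i(8) fit y≡9x+12 (mod 26); the inverse of 9 mod 26 is 3. Each letter's alphabet position (a=0..z=25) is mapped through 9·x+12 mod 26 — an affine cipher.
On snake: s(18)→9·18+12≡18=s; n(13)→9·13+12≡25=z; a(0)→9·0+12≡12=m; k(10)→9·10+12≡24=y; e(4)→9·4+12≡22=w (all mod 26).

szmyw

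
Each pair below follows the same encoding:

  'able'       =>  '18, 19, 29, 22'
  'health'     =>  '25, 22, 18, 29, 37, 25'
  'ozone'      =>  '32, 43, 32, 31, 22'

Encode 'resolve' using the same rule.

35, 22, 36, 32, 29, 39, 22

Letters become their 1-based position plus 17 (so a→18, b→19, …).
Applying it to resolve: r=18→35, e=5→22, s=19→36, o=15→32, l=12→29, v=22→39, e=5→22.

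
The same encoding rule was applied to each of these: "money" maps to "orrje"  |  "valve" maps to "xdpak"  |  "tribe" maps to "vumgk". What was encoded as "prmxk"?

noise

Each letter shifts forward by (position + 2), i.e. 2, 3, 4, … — the shift grows by one for each successive letter.
Decoding prmxk: p−2=n, r−3=o, m−4=i, x−5=s, k−6=e.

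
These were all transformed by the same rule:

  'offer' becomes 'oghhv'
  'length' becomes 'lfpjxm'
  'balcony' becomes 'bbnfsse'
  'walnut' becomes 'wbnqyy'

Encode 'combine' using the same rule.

Each letter shifts forward by its position index (0, 1, 2, …) — the shift grows by one for each successive letter.
For combine: c+0=c, o+1=p, m+2=o, b+3=e, i+4=m, n+5=s, e+6=k.

cpoemsk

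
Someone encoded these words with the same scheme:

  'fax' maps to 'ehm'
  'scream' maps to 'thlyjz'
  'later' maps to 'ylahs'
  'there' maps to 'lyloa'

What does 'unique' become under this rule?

lbxpub

The output letters match the input read backwards, each shifted +7: fax reversed is xaf. The word is reversed, then every letter is shifted forward by 7.
On unique: reverse → euqinu; then shift: e+7=l, u+7=b, q+7=x, i+7=p, n+7=u, u+7=b.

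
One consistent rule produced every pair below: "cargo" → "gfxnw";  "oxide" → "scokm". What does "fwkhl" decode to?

bread

The shift increases by 1 at each position, starting from +4: 4, 5, 6, ….
Undoing it on fwkhl: f−4=b, w−5=r, k−6=e, h−7=a, l−8=d.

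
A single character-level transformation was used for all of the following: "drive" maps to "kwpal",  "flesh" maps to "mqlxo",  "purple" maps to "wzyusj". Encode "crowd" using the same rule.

jwvbk

The shifts repeat in a cycle of length 2: positions 0,1,… shift by +7, +5, then the pattern repeats.
On crowd: c+7=j, r+5=w, o+7=v, w+5=b, d+7=k.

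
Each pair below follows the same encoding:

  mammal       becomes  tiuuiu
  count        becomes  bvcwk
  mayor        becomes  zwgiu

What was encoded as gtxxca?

supply

Two steps: reverse the string, then apply a Caesar shift of +8.
Decoding gtxxca: shift back: g−8=y, t−8=l, x−8=p, x−8=p, c−8=u, a−8=s → ylppus; then reverse → supply.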